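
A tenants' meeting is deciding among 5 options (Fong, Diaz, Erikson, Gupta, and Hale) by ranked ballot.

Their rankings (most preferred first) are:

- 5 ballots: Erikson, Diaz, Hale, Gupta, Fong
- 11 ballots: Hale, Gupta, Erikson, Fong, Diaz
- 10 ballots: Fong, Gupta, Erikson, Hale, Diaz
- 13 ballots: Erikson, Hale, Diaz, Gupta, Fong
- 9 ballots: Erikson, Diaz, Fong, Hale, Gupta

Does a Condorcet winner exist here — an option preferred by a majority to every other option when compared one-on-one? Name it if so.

Erikson

Head-to-head results (48 voters total):
Fong vs Diaz: Diaz wins 27–21.
Fong vs Erikson: Erikson wins 38–10.
Fong vs Gupta: Gupta wins 29–19.
Fong vs Hale: Hale wins 29–19.
Diaz vs Erikson: Erikson wins 48–0.
Diaz vs Gupta: Diaz wins 27–21.
Diaz vs Hale: Hale wins 34–14.
Erikson vs Gupta: Erikson wins 27–21.
Erikson vs Hale: Erikson wins 37–11.
Gupta vs Hale: Hale wins 38–10.
Erikson beats each rival — Fong (38–10), Diaz (48–0), Gupta (27–21), Hale (37–11) — so Erikson is the Condorcet winner.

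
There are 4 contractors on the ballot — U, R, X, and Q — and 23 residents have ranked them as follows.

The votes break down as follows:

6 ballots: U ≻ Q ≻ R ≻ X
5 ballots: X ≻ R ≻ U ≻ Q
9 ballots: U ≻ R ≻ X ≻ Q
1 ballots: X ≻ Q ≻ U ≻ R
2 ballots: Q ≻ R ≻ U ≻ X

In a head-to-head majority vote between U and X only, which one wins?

U

Ballots ranking U above X: 6+9+2 = 17.
Ballots ranking X above U: 5+1 = 6.
U wins the head-to-head, 17–6.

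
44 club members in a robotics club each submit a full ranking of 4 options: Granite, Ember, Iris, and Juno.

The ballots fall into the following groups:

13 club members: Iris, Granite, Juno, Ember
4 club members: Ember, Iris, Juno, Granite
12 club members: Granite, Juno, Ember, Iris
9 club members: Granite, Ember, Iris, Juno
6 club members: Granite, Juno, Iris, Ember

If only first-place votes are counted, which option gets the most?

First-place vote totals:
  Granite: 27
  Ember: 4
  Iris: 13
  Juno: 0
Granite has the most first-place votes.

Granite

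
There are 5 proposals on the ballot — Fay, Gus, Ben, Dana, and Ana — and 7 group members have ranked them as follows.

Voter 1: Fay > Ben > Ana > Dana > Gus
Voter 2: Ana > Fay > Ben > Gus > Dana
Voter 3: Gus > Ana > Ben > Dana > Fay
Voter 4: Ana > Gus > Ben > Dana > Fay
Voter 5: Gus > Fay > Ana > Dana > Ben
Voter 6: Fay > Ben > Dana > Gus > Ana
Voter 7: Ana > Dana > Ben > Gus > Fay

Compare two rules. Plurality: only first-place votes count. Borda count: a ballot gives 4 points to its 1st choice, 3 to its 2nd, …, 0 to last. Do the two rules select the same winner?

Plurality first-place counts: Fay 2, Gus 2, Ben 0, Dana 0, Ana 3 → Ana.
Borda totals: Fay 14, Gus 14, Ben 14, Dana 9, Ana 19 → Ana.
The two rules agree on Ana.

Yes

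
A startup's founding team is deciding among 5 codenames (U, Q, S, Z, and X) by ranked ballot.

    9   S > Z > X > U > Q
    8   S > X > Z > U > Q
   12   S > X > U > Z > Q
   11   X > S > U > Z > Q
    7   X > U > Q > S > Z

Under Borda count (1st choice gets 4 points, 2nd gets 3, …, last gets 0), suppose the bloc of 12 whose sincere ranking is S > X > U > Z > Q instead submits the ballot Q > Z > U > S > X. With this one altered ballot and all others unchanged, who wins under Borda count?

S

Borda totals with the altered ballot: U 84, Q 62, S 120, Z 90, X 114.
The winner is unchanged: still S.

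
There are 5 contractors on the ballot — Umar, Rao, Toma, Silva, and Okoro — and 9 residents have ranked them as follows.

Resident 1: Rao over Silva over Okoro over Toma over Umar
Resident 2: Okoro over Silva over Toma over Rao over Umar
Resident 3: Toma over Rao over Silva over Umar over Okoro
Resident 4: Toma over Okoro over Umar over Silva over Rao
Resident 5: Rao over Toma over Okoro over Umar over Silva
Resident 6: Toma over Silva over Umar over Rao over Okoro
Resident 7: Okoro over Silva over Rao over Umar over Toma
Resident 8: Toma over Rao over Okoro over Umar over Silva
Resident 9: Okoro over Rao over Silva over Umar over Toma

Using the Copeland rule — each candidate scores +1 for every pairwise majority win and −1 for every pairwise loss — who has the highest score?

Pairwise results:
  Umar vs Rao: Rao wins 7–2.
  Umar vs Toma: Toma wins 7–2.
  Umar vs Silva: Silva wins 6–3.
  Umar vs Okoro: Okoro wins 7–2.
  Rao vs Toma: Toma wins 5–4.
  Rao vs Silva: Rao wins 5–4.
  Rao vs Okoro: Rao wins 5–4.
  Toma vs Silva: Toma wins 5–4.
  Toma vs Okoro: Toma wins 5–4.
  Silva vs Okoro: Okoro wins 6–3.
Copeland scores (wins − losses):
  Umar: 0 − 4 = -4
  Rao: 3 − 1 = 2
  Toma: 4 − 0 = 4
  Silva: 1 − 3 = -2
  Okoro: 2 − 2 = 0
Toma has the best Copeland score.

Toma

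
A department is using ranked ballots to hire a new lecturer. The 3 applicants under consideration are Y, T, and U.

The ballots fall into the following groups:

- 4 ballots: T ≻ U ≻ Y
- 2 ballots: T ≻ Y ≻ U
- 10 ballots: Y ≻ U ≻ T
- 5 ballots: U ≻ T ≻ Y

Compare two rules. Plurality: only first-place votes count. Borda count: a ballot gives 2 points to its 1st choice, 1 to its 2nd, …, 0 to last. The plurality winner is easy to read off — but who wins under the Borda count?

Plurality first-place counts: Y 10, T 6, U 5 → Y.
Borda totals: Y 22, T 17, U 24 → U.

U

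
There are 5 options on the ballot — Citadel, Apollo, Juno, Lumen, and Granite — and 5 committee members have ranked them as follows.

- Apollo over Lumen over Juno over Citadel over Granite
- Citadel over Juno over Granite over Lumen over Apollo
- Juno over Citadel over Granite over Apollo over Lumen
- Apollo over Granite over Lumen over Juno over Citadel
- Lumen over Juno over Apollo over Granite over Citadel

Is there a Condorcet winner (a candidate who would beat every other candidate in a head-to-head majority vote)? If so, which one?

None — there is no Condorcet winner

Head-to-head results (5 voters total):
Citadel vs Apollo: Apollo wins 3–2.
Citadel vs Juno: Juno wins 4–1.
Citadel vs Lumen: Lumen wins 3–2.
Citadel vs Granite: Citadel wins 3–2.
Apollo vs Juno: Juno wins 3–2.
Apollo vs Lumen: Apollo wins 3–2.
Apollo vs Granite: Apollo wins 3–2.
Juno vs Lumen: Lumen wins 3–2.
Juno vs Granite: Juno wins 4–1.
Lumen vs Granite: Granite wins 3–2.
No candidate beats all others: Citadel beats Granite beats Lumen beats Citadel, a majority cycle.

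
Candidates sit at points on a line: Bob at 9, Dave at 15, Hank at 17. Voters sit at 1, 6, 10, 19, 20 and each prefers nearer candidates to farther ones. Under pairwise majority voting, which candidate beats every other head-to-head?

Bob

With single-peaked preferences on a line, the Condorcet winner is the candidate closest to the median voter.
The median voter (position 10) is closest to Bob at 9.
Check: Bob vs Hank — voters closer to Bob: 3 of 5.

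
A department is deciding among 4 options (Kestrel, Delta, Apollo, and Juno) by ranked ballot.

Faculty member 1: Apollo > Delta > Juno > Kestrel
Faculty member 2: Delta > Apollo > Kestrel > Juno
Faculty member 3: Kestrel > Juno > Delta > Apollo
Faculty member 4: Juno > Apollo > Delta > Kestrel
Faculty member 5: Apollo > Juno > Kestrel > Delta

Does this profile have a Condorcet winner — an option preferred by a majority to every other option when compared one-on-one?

Yes

Head-to-head results (5 voters total):
Kestrel vs Delta: Delta wins 3–2.
Kestrel vs Apollo: Apollo wins 4–1.
Kestrel vs Juno: Juno wins 3–2.
Delta vs Apollo: Apollo wins 3–2.
Delta vs Juno: Juno wins 3–2.
Apollo vs Juno: Apollo wins 3–2.
Apollo beats each rival — Kestrel (4–1), Delta (3–2), Juno (3–2) — so Apollo is the Condorcet winner.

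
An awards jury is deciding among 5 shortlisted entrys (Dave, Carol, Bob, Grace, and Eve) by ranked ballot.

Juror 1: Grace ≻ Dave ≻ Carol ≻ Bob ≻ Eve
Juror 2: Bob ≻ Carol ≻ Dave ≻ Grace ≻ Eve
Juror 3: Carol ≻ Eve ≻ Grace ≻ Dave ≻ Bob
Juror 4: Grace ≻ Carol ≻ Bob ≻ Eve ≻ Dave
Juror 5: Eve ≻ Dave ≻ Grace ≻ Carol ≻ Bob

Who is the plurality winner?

Grace

First-place vote totals:
  Dave: 0
  Carol: 1
  Bob: 1
  Grace: 2
  Eve: 1
Grace has the most first-place votes.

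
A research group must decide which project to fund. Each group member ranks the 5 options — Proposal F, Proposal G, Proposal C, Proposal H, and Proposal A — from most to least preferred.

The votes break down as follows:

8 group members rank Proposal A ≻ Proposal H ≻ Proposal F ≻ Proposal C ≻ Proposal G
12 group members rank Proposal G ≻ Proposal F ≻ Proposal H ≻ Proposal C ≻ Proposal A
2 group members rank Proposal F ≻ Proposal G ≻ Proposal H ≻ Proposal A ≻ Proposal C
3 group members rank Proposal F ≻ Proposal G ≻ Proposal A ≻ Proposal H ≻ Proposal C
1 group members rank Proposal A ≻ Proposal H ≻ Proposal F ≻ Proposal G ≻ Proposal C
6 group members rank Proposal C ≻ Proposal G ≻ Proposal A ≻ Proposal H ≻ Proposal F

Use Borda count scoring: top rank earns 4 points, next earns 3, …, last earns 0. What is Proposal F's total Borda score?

74

Borda scores:
  Proposal F: 8·2 + 12·3 + 2·4 + 3·4 + 2 + 6·0 = 74
  Proposal G: 8·0 + 12·4 + 2·3 + 3·3 + 1 + 6·3 = 82
  Proposal C: 8·1 + 12·1 + 2·0 + 3·0 + 0 + 6·4 = 44
  Proposal H: 8·3 + 12·2 + 2·2 + 3·1 + 3 + 6·1 = 64
  Proposal A: 8·4 + 12·0 + 2·1 + 3·2 + 4 + 6·2 = 56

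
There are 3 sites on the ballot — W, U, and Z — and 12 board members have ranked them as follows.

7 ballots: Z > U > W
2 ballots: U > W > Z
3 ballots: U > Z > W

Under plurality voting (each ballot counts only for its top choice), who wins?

First-place vote totals:
  W: 0
  U: 5
  Z: 7
Z has the most first-place votes.

Z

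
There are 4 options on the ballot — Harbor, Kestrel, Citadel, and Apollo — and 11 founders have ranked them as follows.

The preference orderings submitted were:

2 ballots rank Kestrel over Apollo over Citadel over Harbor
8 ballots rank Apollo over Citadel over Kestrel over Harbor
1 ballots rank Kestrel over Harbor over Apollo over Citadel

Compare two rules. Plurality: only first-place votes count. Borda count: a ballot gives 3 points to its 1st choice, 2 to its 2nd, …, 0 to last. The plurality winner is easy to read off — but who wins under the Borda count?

Apollo

Plurality first-place counts: Harbor 0, Kestrel 3, Citadel 0, Apollo 8 → Apollo.
Borda totals: Harbor 2, Kestrel 17, Citadel 18, Apollo 29 → Apollo.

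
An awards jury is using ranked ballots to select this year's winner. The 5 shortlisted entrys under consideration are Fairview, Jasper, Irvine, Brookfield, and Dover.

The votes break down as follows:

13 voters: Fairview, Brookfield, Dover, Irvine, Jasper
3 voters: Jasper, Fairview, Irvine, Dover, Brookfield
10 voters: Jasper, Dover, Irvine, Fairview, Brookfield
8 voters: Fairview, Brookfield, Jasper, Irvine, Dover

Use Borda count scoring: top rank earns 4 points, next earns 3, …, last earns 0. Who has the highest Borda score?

Fairview

Borda scores:
  Fairview: 13·4 + 3·3 + 10·1 + 8·4 = 103
  Jasper: 13·0 + 3·4 + 10·4 + 8·2 = 68
  Irvine: 13·1 + 3·2 + 10·2 + 8·1 = 47
  Brookfield: 13·3 + 3·0 + 10·0 + 8·3 = 63
  Dover: 13·2 + 3·1 + 10·3 + 8·0 = 59
Fairview has the highest total.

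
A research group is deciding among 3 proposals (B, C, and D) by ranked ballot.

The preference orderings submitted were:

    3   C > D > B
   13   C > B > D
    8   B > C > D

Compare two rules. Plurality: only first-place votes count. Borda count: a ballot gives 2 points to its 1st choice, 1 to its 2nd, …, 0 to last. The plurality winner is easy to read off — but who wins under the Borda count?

C

Plurality first-place counts: B 8, C 16, D 0 → C.
Borda totals: B 29, C 40, D 3 → C.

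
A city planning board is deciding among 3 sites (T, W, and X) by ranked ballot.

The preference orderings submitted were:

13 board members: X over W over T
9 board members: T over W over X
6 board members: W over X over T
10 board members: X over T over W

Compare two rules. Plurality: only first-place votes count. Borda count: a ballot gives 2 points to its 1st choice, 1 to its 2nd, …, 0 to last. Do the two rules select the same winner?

Plurality first-place counts: T 9, W 6, X 23 → X.
Borda totals: T 28, W 34, X 52 → X.
The two rules agree on X.

Yes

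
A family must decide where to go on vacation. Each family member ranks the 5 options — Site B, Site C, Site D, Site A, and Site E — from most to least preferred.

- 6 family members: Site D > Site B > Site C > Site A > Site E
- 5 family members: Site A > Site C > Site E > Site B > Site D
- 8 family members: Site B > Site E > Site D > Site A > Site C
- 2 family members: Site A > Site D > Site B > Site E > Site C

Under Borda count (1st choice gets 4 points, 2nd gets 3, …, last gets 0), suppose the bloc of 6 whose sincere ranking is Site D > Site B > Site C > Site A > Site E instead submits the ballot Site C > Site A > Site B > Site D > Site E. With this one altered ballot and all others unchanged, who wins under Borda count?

Site A

Borda totals with the altered ballot: Site B 53, Site C 39, Site D 28, Site A 54, Site E 36.
The switch changes the winner from Site B to Site A.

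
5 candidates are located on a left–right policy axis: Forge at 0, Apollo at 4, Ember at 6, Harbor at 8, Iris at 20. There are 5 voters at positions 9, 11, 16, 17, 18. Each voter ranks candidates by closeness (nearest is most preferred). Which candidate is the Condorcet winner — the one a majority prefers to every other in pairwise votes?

With single-peaked preferences on a line, the Condorcet winner is the candidate closest to the median voter.
The median voter (position 16) is closest to Iris at 20.
Check: Iris vs Harbor — voters closer to Iris: 3 of 5.

Iris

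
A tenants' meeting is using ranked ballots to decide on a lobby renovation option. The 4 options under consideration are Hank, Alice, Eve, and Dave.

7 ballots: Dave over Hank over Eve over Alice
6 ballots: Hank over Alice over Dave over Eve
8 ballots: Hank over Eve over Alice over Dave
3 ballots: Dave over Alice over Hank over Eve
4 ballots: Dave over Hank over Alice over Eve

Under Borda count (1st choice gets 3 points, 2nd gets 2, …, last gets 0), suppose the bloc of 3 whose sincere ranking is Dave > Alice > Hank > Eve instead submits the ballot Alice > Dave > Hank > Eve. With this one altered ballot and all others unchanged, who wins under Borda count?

Borda totals with the altered ballot: Hank 67, Alice 33, Eve 23, Dave 45.
The winner is unchanged: still Hank.

Hank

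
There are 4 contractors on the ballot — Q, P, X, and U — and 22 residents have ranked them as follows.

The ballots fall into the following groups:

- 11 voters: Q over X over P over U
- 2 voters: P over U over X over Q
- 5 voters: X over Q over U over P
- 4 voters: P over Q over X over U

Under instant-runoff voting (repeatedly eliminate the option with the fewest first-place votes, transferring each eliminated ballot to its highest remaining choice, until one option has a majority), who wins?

Round 1: Q 11, P 6, X 5, U 0. U has the fewest and is eliminated.
Round 2: Q 11, P 6, X 5. X has the fewest and is eliminated.
Round 3: Q 16, P 6. Q has a majority.

Q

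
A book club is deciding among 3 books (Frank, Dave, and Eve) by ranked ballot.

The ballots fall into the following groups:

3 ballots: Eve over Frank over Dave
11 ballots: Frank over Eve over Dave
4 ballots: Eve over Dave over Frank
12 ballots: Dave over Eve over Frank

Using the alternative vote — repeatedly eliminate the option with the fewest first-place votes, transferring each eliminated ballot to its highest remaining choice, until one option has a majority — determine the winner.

Round 1: Dave 12, Frank 11, Eve 7. Eve has the fewest and is eliminated.
Round 2: Dave 16, Frank 14. Dave has a majority.

Dave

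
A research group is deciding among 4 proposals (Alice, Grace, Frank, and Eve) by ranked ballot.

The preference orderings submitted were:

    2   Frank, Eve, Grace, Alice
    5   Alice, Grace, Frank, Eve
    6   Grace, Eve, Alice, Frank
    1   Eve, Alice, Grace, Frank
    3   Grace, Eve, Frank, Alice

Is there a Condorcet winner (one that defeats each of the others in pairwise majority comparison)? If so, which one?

Head-to-head results (17 voters total):
Alice vs Grace: Grace wins 11–6.
Alice vs Frank: Alice wins 12–5.
Alice vs Eve: Eve wins 12–5.
Grace vs Frank: Grace wins 15–2.
Grace vs Eve: Grace wins 14–3.
Frank vs Eve: Eve wins 10–7.
Grace beats each rival — Alice (11–6), Frank (15–2), Eve (14–3) — so Grace is the Condorcet winner.

Grace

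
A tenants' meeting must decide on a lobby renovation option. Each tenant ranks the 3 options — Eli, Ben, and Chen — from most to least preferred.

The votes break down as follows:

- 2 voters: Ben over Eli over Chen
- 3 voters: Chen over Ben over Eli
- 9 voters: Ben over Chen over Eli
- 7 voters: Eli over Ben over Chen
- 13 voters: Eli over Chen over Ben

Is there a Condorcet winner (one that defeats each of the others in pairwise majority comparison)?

Yes

Head-to-head results (34 voters total):
Eli vs Ben: Eli wins 20–14.
Eli vs Chen: Eli wins 22–12.
Ben vs Chen: Ben wins 18–16.
Eli beats each rival — Ben (20–14), Chen (22–12) — so Eli is the Condorcet winner.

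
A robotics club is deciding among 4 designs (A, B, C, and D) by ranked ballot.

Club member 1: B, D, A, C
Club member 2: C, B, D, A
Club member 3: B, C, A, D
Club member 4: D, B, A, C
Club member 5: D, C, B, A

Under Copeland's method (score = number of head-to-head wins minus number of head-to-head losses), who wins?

Pairwise results:
  A vs B: B wins 5–0.
  A vs C: C wins 3–2.
  A vs D: D wins 4–1.
  B vs C: B wins 3–2.
  B vs D: B wins 3–2.
  C vs D: D wins 3–2.
Copeland scores (wins − losses):
  A: 0 − 3 = -3
  B: 3 − 0 = 3
  C: 1 − 2 = -1
  D: 2 − 1 = 1
B has the best Copeland score.

B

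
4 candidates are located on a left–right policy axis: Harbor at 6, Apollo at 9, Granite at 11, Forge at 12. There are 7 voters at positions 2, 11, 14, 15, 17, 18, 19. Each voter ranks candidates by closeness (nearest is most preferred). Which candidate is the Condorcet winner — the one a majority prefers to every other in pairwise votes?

Forge

With single-peaked preferences on a line, the Condorcet winner is the candidate closest to the median voter.
The median voter (position 15) is closest to Forge at 12.
Check: Forge vs Harbor — voters closer to Forge: 6 of 7.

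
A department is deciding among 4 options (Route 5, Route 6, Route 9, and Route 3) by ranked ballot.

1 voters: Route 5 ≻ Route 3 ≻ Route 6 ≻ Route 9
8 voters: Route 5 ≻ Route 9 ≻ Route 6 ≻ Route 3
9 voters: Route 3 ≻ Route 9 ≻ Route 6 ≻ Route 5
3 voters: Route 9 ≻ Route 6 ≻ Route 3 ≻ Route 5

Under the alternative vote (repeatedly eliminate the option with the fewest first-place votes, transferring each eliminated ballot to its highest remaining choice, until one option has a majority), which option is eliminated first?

Round 1: Route 5 9, Route 3 9, Route 9 3, Route 6 0. Route 6 has the fewest and is eliminated.
Round 2: Route 5 9, Route 3 9, Route 9 3. Route 9 has the fewest and is eliminated.
Round 3: Route 3 12, Route 5 9. Route 3 has a majority.

Route 6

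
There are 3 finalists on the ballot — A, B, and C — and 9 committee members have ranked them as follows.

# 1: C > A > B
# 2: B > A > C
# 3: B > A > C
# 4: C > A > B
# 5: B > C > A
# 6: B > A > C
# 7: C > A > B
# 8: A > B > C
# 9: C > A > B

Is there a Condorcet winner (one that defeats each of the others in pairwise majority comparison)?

No

Head-to-head results (9 voters total):
A vs B: A wins 5–4.
A vs C: C wins 5–4.
B vs C: B wins 5–4.
No candidate beats all others: A beats B beats C beats A, a majority cycle.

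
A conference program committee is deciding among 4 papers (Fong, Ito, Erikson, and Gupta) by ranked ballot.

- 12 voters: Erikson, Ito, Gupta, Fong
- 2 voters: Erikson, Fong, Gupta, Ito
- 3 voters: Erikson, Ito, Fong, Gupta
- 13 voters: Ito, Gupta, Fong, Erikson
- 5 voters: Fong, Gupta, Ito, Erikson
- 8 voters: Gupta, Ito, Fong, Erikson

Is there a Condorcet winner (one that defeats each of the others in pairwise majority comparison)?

Head-to-head results (43 voters total):
Fong vs Ito: Ito wins 36–7.
Fong vs Erikson: Fong wins 26–17.
Fong vs Gupta: Gupta wins 33–10.
Ito vs Erikson: Ito wins 26–17.
Ito vs Gupta: Ito wins 28–15.
Erikson vs Gupta: Gupta wins 26–17.
Ito beats each rival — Fong (36–7), Erikson (26–17), Gupta (28–15) — so Ito is the Condorcet winner.

Yes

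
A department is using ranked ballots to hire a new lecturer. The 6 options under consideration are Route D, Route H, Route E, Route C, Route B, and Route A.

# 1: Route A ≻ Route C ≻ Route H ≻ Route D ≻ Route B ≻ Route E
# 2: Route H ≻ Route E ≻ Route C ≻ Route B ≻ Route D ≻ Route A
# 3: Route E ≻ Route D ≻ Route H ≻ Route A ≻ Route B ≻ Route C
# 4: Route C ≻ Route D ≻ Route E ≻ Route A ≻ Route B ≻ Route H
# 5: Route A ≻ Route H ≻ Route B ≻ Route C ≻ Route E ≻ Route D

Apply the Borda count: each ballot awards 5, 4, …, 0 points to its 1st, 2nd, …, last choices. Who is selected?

Borda scores:
  Route D: 2 + 1 + 4 + 4 + 0 = 11
  Route H: 3 + 5 + 3 + 0 + 4 = 15
  Route E: 0 + 4 + 5 + 3 + 1 = 13
  Route C: 4 + 3 + 0 + 5 + 2 = 14
  Route B: 1 + 2 + 1 + 1 + 3 = 8
  Route A: 5 + 0 + 2 + 2 + 5 = 14
Route H has the highest total.

Route H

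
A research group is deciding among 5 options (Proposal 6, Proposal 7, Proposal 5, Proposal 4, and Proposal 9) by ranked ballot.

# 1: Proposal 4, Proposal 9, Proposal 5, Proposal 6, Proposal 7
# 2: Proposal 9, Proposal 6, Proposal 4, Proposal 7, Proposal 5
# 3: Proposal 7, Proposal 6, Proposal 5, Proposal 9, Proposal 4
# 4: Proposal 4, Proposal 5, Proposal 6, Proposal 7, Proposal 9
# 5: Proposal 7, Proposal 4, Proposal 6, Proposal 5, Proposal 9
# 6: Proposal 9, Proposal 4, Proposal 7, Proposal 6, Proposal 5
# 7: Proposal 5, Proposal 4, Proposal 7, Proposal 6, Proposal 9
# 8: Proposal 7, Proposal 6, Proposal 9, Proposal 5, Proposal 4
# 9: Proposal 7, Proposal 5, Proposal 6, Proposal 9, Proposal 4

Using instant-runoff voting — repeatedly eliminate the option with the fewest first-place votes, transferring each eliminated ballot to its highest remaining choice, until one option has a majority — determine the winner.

Proposal 4

Round 1: Proposal 7 4, Proposal 4 2, Proposal 9 2, Proposal 5 1, Proposal 6 0. Proposal 6 has the fewest and is eliminated.
Round 2: Proposal 7 4, Proposal 4 2, Proposal 9 2, Proposal 5 1. Proposal 5 has the fewest and is eliminated.
Round 3: Proposal 7 4, Proposal 4 3, Proposal 9 2. Proposal 9 has the fewest and is eliminated.
Round 4: Proposal 4 5, Proposal 7 4. Proposal 4 has a majority.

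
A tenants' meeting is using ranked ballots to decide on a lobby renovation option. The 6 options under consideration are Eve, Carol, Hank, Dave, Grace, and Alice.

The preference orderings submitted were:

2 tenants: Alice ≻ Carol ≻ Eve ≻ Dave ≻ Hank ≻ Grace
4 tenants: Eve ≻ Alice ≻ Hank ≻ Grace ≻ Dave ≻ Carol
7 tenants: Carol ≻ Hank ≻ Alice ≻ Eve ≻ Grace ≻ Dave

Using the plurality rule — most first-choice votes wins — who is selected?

Carol

First-place vote totals:
  Eve: 4
  Carol: 7
  Hank: 0
  Dave: 0
  Grace: 0
  Alice: 2
Carol has the most first-place votes.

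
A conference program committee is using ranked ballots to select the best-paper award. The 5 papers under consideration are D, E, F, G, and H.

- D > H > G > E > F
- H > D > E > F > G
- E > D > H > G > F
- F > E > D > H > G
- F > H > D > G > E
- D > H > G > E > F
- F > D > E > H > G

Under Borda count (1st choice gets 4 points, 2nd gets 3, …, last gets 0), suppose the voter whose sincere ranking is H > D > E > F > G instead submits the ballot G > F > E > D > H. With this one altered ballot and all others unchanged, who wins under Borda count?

Borda totals with the altered ballot: D 19, E 13, F 15, G 10, H 13.
The winner is unchanged: still D.

D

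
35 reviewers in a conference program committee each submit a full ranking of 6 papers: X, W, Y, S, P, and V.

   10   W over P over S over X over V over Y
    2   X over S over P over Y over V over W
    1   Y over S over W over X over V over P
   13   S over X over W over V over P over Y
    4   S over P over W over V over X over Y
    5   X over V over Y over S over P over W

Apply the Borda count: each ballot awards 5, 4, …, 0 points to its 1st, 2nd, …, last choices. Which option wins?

S

Borda scores:
  X: 10·2 + 2·5 + 2 + 13·4 + 4·1 + 5·5 = 113
  W: 10·5 + 2·0 + 3 + 13·3 + 4·3 + 5·0 = 104
  Y: 10·0 + 2·2 + 5 + 13·0 + 4·0 + 5·3 = 24
  S: 10·3 + 2·4 + 4 + 13·5 + 4·5 + 5·2 = 137
  P: 10·4 + 2·3 + 0 + 13·1 + 4·4 + 5·1 = 80
  V: 10·1 + 2·1 + 1 + 13·2 + 4·2 + 5·4 = 67
S has the highest total.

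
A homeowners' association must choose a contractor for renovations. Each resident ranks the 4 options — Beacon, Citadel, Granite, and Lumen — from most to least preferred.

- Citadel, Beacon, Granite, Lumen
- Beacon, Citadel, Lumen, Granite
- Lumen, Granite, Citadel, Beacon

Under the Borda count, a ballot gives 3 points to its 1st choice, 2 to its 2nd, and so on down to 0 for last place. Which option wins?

Borda scores:
  Beacon: 2 + 3 + 0 = 5
  Citadel: 3 + 2 + 1 = 6
  Granite: 1 + 0 + 2 = 3
  Lumen: 0 + 1 + 3 = 4
Citadel has the highest total.

Citadel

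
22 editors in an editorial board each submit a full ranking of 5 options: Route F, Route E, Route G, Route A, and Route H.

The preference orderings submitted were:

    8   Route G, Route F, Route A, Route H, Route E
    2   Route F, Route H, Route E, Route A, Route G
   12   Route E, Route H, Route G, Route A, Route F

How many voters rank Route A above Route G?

2

Ballots ranking Route A above Route G: 2.
Ballots ranking Route G above Route A: 8+12 = 20.
So 2 of 22 voters prefer Route A to Route G.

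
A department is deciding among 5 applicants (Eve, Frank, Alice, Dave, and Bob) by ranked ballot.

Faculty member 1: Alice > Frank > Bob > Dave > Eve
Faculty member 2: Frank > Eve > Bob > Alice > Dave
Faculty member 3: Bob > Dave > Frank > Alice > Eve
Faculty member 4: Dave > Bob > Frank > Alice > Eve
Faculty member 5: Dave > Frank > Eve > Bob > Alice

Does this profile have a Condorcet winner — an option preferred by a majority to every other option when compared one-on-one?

No

Head-to-head results (5 voters total):
Eve vs Frank: Frank wins 5–0.
Eve vs Alice: Alice wins 3–2.
Eve vs Dave: Dave wins 4–1.
Eve vs Bob: Bob wins 3–2.
Frank vs Alice: Frank wins 4–1.
Frank vs Dave: Dave wins 3–2.
Frank vs Bob: Frank wins 3–2.
Alice vs Dave: Dave wins 3–2.
Alice vs Bob: Bob wins 4–1.
Dave vs Bob: Bob wins 3–2.
No candidate beats all others: Frank beats Bob beats Dave beats Frank, a majority cycle.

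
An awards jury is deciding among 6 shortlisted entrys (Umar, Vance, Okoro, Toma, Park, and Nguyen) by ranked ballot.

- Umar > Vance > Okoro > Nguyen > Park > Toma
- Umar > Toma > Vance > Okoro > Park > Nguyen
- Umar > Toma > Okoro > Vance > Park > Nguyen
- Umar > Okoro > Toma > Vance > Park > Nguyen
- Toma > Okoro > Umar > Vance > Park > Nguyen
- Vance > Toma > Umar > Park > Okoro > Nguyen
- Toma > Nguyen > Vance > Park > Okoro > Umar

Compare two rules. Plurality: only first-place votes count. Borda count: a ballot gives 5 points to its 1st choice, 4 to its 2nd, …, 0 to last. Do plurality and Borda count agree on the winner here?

Yes

Plurality first-place counts: Umar 4, Vance 1, Okoro 0, Toma 2, Park 0, Nguyen 0 → Umar.
Borda totals: Umar 26, Vance 21, Okoro 18, Toma 25, Park 9, Nguyen 6 → Umar.
The two rules agree on Umar.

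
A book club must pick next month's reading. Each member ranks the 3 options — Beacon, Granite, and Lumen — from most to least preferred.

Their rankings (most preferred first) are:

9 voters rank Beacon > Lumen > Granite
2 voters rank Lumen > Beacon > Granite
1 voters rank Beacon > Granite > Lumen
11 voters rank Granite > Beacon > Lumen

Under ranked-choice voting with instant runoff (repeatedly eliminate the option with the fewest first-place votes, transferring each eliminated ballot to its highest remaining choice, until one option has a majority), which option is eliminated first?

Lumen

Round 1: Granite 11, Beacon 10, Lumen 2. Lumen has the fewest and is eliminated.
Round 2: Beacon 12, Granite 11. Beacon has a majority.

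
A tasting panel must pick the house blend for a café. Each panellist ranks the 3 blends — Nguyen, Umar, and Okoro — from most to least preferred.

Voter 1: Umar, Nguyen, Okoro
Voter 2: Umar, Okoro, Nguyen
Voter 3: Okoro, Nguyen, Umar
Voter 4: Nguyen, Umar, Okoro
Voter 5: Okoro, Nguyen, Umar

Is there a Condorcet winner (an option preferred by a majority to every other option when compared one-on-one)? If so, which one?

None — there is no Condorcet winner

Head-to-head results (5 voters total):
Nguyen vs Umar: Nguyen wins 3–2.
Nguyen vs Okoro: Okoro wins 3–2.
Umar vs Okoro: Umar wins 3–2.
No candidate beats all others: Nguyen beats Umar beats Okoro beats Nguyen, a majority cycle.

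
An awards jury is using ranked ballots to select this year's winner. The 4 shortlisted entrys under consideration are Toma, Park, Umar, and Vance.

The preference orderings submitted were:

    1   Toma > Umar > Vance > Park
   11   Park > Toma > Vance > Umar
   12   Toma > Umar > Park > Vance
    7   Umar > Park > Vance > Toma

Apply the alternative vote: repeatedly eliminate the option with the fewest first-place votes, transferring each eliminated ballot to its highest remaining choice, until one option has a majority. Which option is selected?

Round 1: Toma 13, Park 11, Umar 7, Vance 0. Vance has the fewest and is eliminated.
Round 2: Toma 13, Park 11, Umar 7. Umar has the fewest and is eliminated.
Round 3: Park 18, Toma 13. Park has a majority.

Park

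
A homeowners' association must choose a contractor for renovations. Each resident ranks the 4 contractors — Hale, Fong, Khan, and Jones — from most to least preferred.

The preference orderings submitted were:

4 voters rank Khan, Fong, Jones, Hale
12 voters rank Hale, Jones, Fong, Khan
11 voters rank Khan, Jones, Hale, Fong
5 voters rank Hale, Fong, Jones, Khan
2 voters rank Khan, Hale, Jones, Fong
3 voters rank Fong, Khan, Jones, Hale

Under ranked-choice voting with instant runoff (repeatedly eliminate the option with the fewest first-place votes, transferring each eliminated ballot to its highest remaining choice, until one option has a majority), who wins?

Round 1: Hale 17, Khan 17, Fong 3, Jones 0. Jones has the fewest and is eliminated.
Round 2: Hale 17, Khan 17, Fong 3. Fong has the fewest and is eliminated.
Round 3: Khan 20, Hale 17. Khan has a majority.

Khan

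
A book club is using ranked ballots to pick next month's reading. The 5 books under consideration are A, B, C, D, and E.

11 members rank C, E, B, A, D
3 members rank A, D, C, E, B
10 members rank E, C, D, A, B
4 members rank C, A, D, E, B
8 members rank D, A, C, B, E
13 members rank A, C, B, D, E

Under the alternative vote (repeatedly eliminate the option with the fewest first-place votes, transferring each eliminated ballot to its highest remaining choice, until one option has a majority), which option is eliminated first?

B

Round 1: A 16, C 15, E 10, D 8, B 0. B has the fewest and is eliminated.
Round 2: A 16, C 15, E 10, D 8. D has the fewest and is eliminated.
Round 3: A 24, C 15, E 10. E has the fewest and is eliminated.
Round 4: C 25, A 24. C has a majority.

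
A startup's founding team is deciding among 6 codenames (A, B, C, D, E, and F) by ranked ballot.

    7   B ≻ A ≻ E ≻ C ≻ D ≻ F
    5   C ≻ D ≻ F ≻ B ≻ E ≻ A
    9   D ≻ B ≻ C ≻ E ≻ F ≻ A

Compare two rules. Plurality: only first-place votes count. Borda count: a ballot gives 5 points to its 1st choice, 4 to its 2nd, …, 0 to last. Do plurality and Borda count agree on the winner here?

No

Plurality first-place counts: A 0, B 7, C 5, D 9, E 0, F 0 → D.
Borda totals: A 28, B 81, C 66, D 72, E 44, F 24 → B.
The two rules disagree: plurality picks D, Borda picks B.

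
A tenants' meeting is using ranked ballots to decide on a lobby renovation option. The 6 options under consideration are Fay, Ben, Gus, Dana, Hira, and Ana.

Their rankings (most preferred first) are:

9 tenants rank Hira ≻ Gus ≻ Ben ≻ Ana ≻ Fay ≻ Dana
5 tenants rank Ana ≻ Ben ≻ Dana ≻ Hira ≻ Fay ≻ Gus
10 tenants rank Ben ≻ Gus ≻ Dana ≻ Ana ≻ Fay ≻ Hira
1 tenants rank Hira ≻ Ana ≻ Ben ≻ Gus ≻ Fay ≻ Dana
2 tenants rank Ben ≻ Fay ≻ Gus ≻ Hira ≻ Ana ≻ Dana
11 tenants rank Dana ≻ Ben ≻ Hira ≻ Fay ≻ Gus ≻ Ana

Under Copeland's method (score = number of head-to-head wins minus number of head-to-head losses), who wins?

Ben

Pairwise results:
  Fay vs Ben: Ben wins 38–0.
  Fay vs Gus: Gus wins 20–18.
  Fay vs Dana: Dana wins 26–12.
  Fay vs Hira: Hira wins 26–12.
  Fay vs Ana: Ana wins 25–13.
  Ben vs Gus: Ben wins 29–9.
  Ben vs Dana: Ben wins 27–11.
  Ben vs Hira: Ben wins 28–10.
  Ben vs Ana: Ben wins 32–6.
  Gus vs Dana: Gus wins 22–16.
  Gus vs Hira: Hira wins 26–12.
  Gus vs Ana: Gus wins 32–6.
  Dana vs Hira: Dana wins 26–12.
  Dana vs Ana: Dana wins 21–17.
  Hira vs Ana: Hira wins 23–15.
Copeland scores (wins − losses):
  Fay: 0 − 5 = -5
  Ben: 5 − 0 = 5
  Gus: 3 − 2 = 1
  Dana: 3 − 2 = 1
  Hira: 3 − 2 = 1
  Ana: 1 − 4 = -3
Ben has the best Copeland score.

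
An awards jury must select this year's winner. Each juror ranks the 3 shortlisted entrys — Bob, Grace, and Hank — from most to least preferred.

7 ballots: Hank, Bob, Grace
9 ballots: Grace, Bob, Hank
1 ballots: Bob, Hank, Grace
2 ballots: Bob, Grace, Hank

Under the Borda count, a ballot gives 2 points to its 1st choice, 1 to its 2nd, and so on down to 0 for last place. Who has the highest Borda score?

Borda scores:
  Bob: 7·1 + 9·1 + 2 + 2·2 = 22
  Grace: 7·0 + 9·2 + 0 + 2·1 = 20
  Hank: 7·2 + 9·0 + 1 + 2·0 = 15
Bob has the highest total.

Bob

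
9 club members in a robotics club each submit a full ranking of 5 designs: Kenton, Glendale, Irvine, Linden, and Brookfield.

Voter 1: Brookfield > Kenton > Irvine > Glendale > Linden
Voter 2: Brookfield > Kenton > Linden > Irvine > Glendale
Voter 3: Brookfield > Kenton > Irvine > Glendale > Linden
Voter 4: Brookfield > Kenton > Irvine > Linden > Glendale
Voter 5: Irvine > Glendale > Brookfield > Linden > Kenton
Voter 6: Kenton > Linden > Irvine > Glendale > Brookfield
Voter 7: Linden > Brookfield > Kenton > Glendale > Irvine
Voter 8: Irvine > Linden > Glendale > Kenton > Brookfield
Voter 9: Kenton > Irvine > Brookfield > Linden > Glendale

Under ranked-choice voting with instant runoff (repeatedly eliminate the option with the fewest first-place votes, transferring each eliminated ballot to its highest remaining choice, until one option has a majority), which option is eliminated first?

Glendale

Round 1: Brookfield 4, Kenton 2, Irvine 2, Linden 1, Glendale 0. Glendale has the fewest and is eliminated.
Round 2: Brookfield 4, Kenton 2, Irvine 2, Linden 1. Linden has the fewest and is eliminated.
Round 3: Brookfield 5, Kenton 2, Irvine 2. Brookfield has a majority.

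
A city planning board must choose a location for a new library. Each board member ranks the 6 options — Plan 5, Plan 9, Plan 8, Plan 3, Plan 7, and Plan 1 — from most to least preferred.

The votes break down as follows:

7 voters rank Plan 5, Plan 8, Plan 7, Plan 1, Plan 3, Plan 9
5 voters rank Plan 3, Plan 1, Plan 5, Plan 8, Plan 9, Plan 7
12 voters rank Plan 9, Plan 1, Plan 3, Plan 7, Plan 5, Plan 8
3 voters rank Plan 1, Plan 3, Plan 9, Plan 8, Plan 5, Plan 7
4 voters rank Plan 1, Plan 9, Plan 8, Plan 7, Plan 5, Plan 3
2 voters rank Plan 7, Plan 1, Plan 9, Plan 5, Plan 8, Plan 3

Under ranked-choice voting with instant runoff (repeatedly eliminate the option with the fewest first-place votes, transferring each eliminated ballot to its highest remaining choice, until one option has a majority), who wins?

Plan 1

Round 1: Plan 9 12, Plan 5 7, Plan 1 7, Plan 3 5, Plan 7 2, Plan 8 0. Plan 8 has the fewest and is eliminated.
Round 2: Plan 9 12, Plan 5 7, Plan 1 7, Plan 3 5, Plan 7 2. Plan 7 has the fewest and is eliminated.
Round 3: Plan 9 12, Plan 1 9, Plan 5 7, Plan 3 5. Plan 3 has the fewest and is eliminated.
Round 4: Plan 1 14, Plan 9 12, Plan 5 7. Plan 5 has the fewest and is eliminated.
Round 5: Plan 1 21, Plan 9 12. Plan 1 has a majority.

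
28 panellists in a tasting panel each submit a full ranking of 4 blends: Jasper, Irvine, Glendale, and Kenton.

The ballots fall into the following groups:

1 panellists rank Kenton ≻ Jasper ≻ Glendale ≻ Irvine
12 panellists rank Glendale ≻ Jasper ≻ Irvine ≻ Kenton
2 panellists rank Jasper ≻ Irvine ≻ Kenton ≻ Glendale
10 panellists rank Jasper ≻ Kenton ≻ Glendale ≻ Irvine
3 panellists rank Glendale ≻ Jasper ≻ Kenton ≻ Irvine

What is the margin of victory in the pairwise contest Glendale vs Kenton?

Ballots ranking Glendale above Kenton: 12+3 = 15.
Ballots ranking Kenton above Glendale: 1+2+10 = 13.
Glendale wins 15–13, a margin of 2.

2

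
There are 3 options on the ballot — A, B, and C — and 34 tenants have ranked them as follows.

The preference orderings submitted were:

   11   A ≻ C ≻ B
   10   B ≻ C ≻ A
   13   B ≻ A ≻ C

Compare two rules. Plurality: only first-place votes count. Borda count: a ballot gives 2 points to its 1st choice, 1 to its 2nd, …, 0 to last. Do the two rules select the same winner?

Plurality first-place counts: A 11, B 23, C 0 → B.
Borda totals: A 35, B 46, C 21 → B.
The two rules agree on B.

Yes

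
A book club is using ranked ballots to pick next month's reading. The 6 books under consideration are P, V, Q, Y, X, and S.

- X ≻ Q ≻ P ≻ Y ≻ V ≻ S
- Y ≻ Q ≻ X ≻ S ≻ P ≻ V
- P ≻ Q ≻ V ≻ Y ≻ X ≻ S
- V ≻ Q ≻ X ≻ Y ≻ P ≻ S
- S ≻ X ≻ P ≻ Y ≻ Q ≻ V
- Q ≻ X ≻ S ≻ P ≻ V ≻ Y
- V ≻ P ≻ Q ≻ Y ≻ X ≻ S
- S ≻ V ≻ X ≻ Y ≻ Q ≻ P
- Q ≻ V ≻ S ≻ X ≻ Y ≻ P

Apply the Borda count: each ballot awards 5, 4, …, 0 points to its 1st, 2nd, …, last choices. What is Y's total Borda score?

Borda scores:
  P: 3 + 1 + 5 + 1 + 3 + 2 + 4 + 0 + 0 = 19
  V: 1 + 0 + 3 + 5 + 0 + 1 + 5 + 4 + 4 = 23
  Q: 4 + 4 + 4 + 4 + 1 + 5 + 3 + 1 + 5 = 31
  Y: 2 + 5 + 2 + 2 + 2 + 0 + 2 + 2 + 1 = 18
  X: 5 + 3 + 1 + 3 + 4 + 4 + 1 + 3 + 2 = 26
  S: 0 + 2 + 0 + 0 + 5 + 3 + 0 + 5 + 3 = 18

18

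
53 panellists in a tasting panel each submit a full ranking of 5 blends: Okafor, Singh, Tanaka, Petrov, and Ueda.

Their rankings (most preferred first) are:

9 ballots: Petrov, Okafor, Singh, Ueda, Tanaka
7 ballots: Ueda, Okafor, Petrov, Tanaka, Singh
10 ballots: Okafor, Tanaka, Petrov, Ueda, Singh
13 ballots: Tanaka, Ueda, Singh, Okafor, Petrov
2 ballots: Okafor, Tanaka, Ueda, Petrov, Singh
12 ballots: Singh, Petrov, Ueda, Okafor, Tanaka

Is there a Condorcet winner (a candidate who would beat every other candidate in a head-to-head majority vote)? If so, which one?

No Condorcet winner

Head-to-head results (53 voters total):
Okafor vs Singh: Okafor wins 28–25.
Okafor vs Tanaka: Okafor wins 40–13.
Okafor vs Petrov: Okafor wins 32–21.
Okafor vs Ueda: Ueda wins 32–21.
Singh vs Tanaka: Tanaka wins 32–21.
Singh vs Petrov: Petrov wins 28–25.
Singh vs Ueda: Ueda wins 32–21.
Tanaka vs Petrov: Petrov wins 28–25.
Tanaka vs Ueda: Ueda wins 28–25.
Petrov vs Ueda: Petrov wins 31–22.
No candidate beats all others: Okafor beats Petrov beats Ueda beats Okafor, a majority cycle.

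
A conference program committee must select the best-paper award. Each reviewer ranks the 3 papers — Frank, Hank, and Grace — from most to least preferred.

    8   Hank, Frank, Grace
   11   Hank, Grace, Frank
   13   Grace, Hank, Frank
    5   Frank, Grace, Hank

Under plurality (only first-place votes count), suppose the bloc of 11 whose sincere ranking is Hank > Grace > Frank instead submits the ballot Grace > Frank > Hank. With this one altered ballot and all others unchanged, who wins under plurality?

First-place totals with the altered ballot: Frank 5, Hank 8, Grace 24.
The switch changes the winner from Hank to Grace.

Grace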